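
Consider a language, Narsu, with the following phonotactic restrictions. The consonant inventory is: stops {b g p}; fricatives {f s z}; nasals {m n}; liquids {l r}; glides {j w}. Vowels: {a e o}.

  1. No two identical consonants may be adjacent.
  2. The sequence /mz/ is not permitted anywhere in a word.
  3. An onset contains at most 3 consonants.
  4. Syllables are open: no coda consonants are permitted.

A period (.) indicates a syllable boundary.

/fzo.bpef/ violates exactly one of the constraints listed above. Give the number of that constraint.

/fzo.bpef/: syllable 2 coda /f/ has 1 consonant (> 0).
This is a violation of constraint 4: "Syllables are open: no coda consonants are permitted."
The remaining constraints (1, 2, 3) are satisfied.

4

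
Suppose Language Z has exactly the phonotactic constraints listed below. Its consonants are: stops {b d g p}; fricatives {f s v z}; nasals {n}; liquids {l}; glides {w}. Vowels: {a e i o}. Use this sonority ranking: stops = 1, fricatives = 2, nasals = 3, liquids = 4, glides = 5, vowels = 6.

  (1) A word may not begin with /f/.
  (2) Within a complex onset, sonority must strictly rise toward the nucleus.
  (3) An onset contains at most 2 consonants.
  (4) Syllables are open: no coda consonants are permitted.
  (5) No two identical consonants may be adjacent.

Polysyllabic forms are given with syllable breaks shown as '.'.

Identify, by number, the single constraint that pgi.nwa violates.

pgi.nwa: syllable 1 onset /pg/: /p/ (stop, 1) → /g/ (stop, 1) does not rise.
This is a violation of constraint 2: "Within a complex onset, sonority must strictly rise toward the nucleus."
The remaining constraints (1, 3, 4, 5) are satisfied.

2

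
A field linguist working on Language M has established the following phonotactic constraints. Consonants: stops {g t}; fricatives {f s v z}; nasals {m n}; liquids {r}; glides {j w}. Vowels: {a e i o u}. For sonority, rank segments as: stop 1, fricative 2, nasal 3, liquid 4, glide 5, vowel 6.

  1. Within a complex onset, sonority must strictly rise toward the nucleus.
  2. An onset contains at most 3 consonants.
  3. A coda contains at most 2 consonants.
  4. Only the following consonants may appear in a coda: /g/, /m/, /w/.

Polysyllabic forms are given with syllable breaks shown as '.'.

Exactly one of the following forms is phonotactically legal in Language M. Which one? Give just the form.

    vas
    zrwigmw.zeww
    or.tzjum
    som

vas — violates constraint 4: syllable 1 coda contains /s/, which is not a licensed coda consonant → phonotactically illegal
zrwigmw.zeww — violates constraint 3: syllable 1 coda /gmw/ has 3 consonants (> 2) → phonotactically illegal
or.tzjum — violates constraint 4: syllable 1 coda contains /r/, which is not a licensed coda consonant → phonotactically illegal
som — σ1 onset /s/, coda /m/ ok → phonotactically legal

som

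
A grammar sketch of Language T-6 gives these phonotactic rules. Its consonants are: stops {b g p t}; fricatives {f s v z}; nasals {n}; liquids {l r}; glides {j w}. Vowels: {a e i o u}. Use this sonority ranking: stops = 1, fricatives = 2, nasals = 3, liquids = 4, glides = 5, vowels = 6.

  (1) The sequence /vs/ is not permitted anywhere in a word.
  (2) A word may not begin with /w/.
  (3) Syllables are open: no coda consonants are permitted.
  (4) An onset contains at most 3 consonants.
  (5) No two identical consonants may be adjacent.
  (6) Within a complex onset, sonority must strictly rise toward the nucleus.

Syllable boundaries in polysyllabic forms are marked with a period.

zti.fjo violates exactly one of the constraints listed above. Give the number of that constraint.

6

zti.fjo: syllable 1 onset /zt/: /z/ (fricative, 2) → /t/ (stop, 1) does not rise.
This is a violation of constraint 6: "Within a complex onset, sonority must strictly rise toward the nucleus."
The remaining constraints (1, 2, 3, 4, 5) are satisfied.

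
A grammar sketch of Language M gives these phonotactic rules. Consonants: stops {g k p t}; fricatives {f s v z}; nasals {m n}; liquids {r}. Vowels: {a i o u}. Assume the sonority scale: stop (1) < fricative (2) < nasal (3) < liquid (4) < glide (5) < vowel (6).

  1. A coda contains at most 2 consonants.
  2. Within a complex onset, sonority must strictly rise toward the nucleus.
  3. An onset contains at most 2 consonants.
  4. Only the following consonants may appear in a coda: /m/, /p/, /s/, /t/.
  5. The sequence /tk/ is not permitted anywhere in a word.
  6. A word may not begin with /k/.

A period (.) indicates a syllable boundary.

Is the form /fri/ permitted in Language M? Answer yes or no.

yes

/fri/ — σ1 onset /fr/ (2→4 rises), coda /∅/ ok → permitted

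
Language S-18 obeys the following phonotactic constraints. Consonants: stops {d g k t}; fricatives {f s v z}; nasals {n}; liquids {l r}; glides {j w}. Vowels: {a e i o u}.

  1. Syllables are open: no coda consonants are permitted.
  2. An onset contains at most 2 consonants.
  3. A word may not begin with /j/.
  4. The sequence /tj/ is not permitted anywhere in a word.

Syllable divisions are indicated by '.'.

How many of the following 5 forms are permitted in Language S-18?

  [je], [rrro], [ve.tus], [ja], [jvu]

0

[je] — violates constraint 3: word begins with /j/ → not permitted
[rrro] — violates constraint 2: syllable 1 onset /rrr/ has 3 consonants (> 2) → not permitted
[ve.tus] — violates constraint 1: syllable 2 coda /s/ has 1 consonant (> 0) → not permitted
[ja] — violates constraint 3: word begins with /j/ → not permitted
[jvu] — violates constraint 3: word begins with /j/ → not permitted
No form is permitted → 0.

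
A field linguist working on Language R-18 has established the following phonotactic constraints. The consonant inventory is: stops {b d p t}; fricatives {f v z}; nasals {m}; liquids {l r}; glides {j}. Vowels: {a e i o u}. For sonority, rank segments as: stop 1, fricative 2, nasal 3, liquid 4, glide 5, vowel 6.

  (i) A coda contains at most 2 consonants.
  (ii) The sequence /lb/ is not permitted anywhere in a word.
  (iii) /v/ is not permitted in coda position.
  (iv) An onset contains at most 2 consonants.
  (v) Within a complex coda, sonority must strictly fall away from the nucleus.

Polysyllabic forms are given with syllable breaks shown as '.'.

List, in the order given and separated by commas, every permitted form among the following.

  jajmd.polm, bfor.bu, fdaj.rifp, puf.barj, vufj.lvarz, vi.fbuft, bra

bfor.bu, fdaj.rifp, vi.fbuft, bra

jajmd.polm — violates constraint (i): syllable 1 coda /jmd/ has 3 consonants (> 2) → not permitted
bfor.bu — σ1 onset /bf/ (2C), coda /r/ ok; σ2 onset /b/, coda /∅/ ok → permitted
fdaj.rifp — σ1 onset /fd/ (2C), coda /j/ ok; σ2 onset /r/, coda /fp/ (2→1 falls) ok → permitted
puf.barj — violates constraint (v): syllable 2 coda /rj/: /r/ (liquid, 4) → /j/ (glide, 5) does not fall → not permitted
vufj.lvarz — violates constraint (v): syllable 1 coda /fj/: /f/ (fricative, 2) → /j/ (glide, 5) does not fall → not permitted
vi.fbuft — σ1 onset /v/, coda /∅/ ok; σ2 onset /fb/ (2C), coda /ft/ (2→1 falls) ok → permitted
bra — σ1 onset /br/ (2C), coda /∅/ ok → permitted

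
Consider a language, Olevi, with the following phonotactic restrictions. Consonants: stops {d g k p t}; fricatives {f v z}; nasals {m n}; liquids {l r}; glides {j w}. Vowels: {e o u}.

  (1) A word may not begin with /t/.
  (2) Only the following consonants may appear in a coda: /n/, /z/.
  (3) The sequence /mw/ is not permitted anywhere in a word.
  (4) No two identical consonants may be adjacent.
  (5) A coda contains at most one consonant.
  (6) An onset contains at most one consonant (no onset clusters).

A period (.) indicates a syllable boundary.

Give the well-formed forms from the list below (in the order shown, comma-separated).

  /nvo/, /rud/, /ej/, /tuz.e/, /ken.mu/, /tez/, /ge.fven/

/ken.mu/

/nvo/ — violates constraint 6: syllable 1 onset /nv/ has 2 consonants (> 1) → ill-formed
/rud/ — violates constraint 2: syllable 1 coda contains /d/, which is not a licensed coda consonant → ill-formed
/ej/ — violates constraint 2: syllable 1 coda contains /j/, which is not a licensed coda consonant → ill-formed
/tuz.e/ — violates constraint 1: word begins with /t/ → ill-formed
/ken.mu/ — σ1 onset /k/, coda /n/ ok; σ2 onset /m/, coda /∅/ ok → well-formed
/tez/ — violates constraint 1: word begins with /t/ → ill-formed
/ge.fven/ — violates constraint 6: syllable 2 onset /fv/ has 2 consonants (> 1) → ill-formed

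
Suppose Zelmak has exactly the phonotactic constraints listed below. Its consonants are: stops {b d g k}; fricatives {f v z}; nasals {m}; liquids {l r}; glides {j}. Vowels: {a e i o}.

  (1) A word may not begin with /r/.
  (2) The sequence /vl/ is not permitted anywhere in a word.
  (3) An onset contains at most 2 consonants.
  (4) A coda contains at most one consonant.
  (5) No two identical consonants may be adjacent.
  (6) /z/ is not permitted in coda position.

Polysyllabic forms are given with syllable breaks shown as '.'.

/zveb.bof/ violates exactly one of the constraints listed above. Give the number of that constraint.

5

/zveb.bof/: adjacent identical consonants /bb/.
This is a violation of constraint 5: "No two identical consonants may be adjacent."
The remaining constraints (1, 2, 3, 4, 6) are satisfied.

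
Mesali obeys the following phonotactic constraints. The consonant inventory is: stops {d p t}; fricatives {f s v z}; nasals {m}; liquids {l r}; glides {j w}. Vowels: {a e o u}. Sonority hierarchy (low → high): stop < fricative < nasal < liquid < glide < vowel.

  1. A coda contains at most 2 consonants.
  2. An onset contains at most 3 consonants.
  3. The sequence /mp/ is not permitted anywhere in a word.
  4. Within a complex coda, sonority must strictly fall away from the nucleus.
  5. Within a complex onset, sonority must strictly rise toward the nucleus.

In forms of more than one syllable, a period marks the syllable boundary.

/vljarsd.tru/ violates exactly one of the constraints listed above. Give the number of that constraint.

1

/vljarsd.tru/: syllable 1 coda /rsd/ has 3 consonants (> 2).
This is a violation of constraint 1: "A coda contains at most 2 consonants."
The remaining constraints (2, 3, 4, 5) are satisfied.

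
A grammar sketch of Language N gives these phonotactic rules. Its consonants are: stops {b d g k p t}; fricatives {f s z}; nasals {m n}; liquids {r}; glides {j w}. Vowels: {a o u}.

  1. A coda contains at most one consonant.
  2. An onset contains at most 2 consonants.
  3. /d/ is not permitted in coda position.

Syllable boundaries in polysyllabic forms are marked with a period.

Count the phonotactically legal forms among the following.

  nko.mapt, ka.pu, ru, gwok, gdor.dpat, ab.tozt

4

nko.mapt — violates constraint 1: syllable 2 coda /pt/ has 2 consonants (> 1) → phonotactically illegal
ka.pu — σ1 onset /k/, coda /∅/ ok; σ2 onset /p/, coda /∅/ ok → phonotactically legal
ru — σ1 onset /r/, coda /∅/ ok → phonotactically legal
gwok — σ1 onset /gw/ (2C), coda /k/ ok → phonotactically legal
gdor.dpat — σ1 onset /gd/ (2C), coda /r/ ok; σ2 onset /dp/ (2C), coda /t/ ok → phonotactically legal
ab.tozt — violates constraint 1: syllable 2 coda /zt/ has 2 consonants (> 1) → phonotactically illegal
Phonotactically legal: ka.pu, ru, gwok, gdor.dpat → 4.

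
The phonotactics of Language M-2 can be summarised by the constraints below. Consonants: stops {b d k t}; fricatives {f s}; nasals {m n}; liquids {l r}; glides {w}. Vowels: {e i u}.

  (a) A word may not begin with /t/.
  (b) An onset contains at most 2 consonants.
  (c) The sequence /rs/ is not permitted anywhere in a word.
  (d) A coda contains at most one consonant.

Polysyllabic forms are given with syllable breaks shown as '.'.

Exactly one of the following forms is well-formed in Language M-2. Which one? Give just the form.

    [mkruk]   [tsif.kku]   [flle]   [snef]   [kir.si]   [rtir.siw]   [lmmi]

[snef]

[mkruk] — violates constraint (b): syllable 1 onset /mkr/ has 3 consonants (> 2) → ill-formed
[tsif.kku] — violates constraint (a): word begins with /t/ → ill-formed
[flle] — violates constraint (b): syllable 1 onset /fll/ has 3 consonants (> 2) → ill-formed
[snef] — σ1 onset /sn/ (2C), coda /f/ ok → well-formed
[kir.si] — violates constraint (c): contains banned sequence /rs/ → ill-formed
[rtir.siw] — violates constraint (c): contains banned sequence /rs/ → ill-formed
[lmmi] — violates constraint (b): syllable 1 onset /lmm/ has 3 consonants (> 2) → ill-formed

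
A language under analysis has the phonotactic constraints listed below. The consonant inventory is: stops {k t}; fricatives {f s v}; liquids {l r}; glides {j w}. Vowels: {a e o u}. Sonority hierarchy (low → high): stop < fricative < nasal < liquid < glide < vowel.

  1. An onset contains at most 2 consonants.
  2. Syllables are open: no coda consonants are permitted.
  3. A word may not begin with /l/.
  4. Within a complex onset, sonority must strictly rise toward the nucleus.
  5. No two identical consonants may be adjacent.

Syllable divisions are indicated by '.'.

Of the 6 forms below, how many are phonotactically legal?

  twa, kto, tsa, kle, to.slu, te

5

twa — σ1 onset /tw/ (1→5 rises), coda /∅/ ok → phonotactically legal
kto — violates constraint 4: syllable 1 onset /kt/: /k/ (stop, 1) → /t/ (stop, 1) does not rise → phonotactically illegal
tsa — σ1 onset /ts/ (1→2 rises), coda /∅/ ok → phonotactically legal
kle — σ1 onset /kl/ (1→4 rises), coda /∅/ ok → phonotactically legal
to.slu — σ1 onset /t/, coda /∅/ ok; σ2 onset /sl/ (2→4 rises), coda /∅/ ok → phonotactically legal
te — σ1 onset /t/, coda /∅/ ok → phonotactically legal
Phonotactically legal: twa, tsa, kle, to.slu, te → 5.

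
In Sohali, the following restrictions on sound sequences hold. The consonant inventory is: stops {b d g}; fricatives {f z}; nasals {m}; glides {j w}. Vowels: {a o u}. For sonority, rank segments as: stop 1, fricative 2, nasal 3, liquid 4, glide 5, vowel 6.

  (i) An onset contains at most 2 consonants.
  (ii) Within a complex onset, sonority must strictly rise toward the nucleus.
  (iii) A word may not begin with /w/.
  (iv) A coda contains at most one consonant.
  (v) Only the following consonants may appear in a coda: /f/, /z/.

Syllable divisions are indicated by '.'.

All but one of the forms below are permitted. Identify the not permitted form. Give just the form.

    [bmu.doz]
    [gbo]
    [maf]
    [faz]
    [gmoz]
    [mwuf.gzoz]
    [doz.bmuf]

[bmu.doz] — σ1 onset /bm/ (1→3 rises), coda /∅/ ok; σ2 onset /d/, coda /z/ ok → permitted
[gbo] — violates constraint (ii): syllable 1 onset /gb/: /g/ (stop, 1) → /b/ (stop, 1) does not rise → not permitted
[maf] — σ1 onset /m/, coda /f/ ok → permitted
[faz] — σ1 onset /f/, coda /z/ ok → permitted
[gmoz] — σ1 onset /gm/ (1→3 rises), coda /z/ ok → permitted
[mwuf.gzoz] — σ1 onset /mw/ (3→5 rises), coda /f/ ok; σ2 onset /gz/ (1→2 rises), coda /z/ ok → permitted
[doz.bmuf] — σ1 onset /d/, coda /z/ ok; σ2 onset /bm/ (1→3 rises), coda /f/ ok → permitted

[gbo]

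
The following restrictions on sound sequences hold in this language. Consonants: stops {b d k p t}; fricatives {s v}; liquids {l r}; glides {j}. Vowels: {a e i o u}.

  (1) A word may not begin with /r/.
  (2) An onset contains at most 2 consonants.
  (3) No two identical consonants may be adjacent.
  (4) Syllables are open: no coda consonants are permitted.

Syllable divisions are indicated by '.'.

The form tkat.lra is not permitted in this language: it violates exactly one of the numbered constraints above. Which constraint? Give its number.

4

tkat.lra: syllable 1 coda /t/ has 1 consonant (> 0).
This is a violation of constraint 4: "Syllables are open: no coda consonants are permitted."
The remaining constraints (1, 2, 3) are satisfied.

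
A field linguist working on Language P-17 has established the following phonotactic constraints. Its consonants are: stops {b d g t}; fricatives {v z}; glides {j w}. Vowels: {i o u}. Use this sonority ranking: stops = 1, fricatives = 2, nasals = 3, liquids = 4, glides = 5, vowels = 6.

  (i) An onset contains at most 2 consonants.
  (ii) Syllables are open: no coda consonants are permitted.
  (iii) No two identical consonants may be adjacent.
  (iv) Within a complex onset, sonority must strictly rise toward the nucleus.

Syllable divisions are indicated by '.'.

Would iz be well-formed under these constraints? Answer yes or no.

no

iz — violates constraint (ii): syllable 1 coda /z/ has 1 consonant (> 0) → ill-formed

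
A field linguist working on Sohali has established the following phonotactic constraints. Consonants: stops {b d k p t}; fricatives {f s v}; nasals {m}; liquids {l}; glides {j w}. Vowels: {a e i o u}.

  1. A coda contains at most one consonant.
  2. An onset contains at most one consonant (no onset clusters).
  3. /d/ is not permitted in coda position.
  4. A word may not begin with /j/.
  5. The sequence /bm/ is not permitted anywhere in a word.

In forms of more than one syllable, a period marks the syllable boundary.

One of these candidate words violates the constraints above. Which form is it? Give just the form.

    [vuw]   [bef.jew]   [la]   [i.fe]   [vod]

[vuw] — σ1 onset /v/, coda /w/ ok → well-formed
[bef.jew] — σ1 onset /b/, coda /f/ ok; σ2 onset /j/, coda /w/ ok → well-formed
[la] — σ1 onset /l/, coda /∅/ ok → well-formed
[i.fe] — σ1 onset /∅/, coda /∅/ ok; σ2 onset /f/, coda /∅/ ok → well-formed
[vod] — violates constraint 3: syllable 1 coda contains /d/ → ill-formed

[vod]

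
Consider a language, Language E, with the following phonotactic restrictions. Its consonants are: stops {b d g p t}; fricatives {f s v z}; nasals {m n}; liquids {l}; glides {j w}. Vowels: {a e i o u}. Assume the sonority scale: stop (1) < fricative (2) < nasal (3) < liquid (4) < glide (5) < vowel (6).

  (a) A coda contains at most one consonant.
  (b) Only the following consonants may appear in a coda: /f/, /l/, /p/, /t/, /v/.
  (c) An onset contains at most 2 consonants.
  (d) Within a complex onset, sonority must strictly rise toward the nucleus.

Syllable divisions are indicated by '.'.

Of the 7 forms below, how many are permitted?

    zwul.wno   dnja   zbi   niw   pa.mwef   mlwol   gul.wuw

1

zwul.wno — violates constraint (d): syllable 2 onset /wn/: /w/ (glide, 5) → /n/ (nasal, 3) does not rise → not permitted
dnja — violates constraint (c): syllable 1 onset /dnj/ has 3 consonants (> 2) → not permitted
zbi — violates constraint (d): syllable 1 onset /zb/: /z/ (fricative, 2) → /b/ (stop, 1) does not rise → not permitted
niw — violates constraint (b): syllable 1 coda contains /w/, which is not a licensed coda consonant → not permitted
pa.mwef — σ1 onset /p/, coda /∅/ ok; σ2 onset /mw/ (3→5 rises), coda /f/ ok → permitted
mlwol — violates constraint (c): syllable 1 onset /mlw/ has 3 consonants (> 2) → not permitted
gul.wuw — violates constraint (b): syllable 2 coda contains /w/, which is not a licensed coda consonant → not permitted
Permitted: pa.mwef → 1.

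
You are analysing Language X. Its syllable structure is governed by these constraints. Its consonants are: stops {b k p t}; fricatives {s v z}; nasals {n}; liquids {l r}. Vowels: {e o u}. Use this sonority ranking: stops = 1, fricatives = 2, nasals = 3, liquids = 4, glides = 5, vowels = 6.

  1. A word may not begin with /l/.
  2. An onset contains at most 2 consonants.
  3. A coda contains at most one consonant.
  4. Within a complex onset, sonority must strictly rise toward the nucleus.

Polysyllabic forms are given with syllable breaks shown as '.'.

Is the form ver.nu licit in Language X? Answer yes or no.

yes

ver.nu — σ1 onset /v/, coda /r/ ok; σ2 onset /n/, coda /∅/ ok → licit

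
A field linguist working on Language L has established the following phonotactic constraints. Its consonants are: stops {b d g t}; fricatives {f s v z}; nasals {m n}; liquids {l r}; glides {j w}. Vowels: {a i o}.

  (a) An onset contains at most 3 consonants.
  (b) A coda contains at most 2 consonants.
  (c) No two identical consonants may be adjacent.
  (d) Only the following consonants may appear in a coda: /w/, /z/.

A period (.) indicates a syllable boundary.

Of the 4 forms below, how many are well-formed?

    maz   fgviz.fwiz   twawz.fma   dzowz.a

4

maz — σ1 onset /m/, coda /z/ ok → well-formed
fgviz.fwiz — σ1 onset /fgv/ (3C), coda /z/ ok; σ2 onset /fw/ (2C), coda /z/ ok → well-formed
twawz.fma — σ1 onset /tw/ (2C), coda /wz/ (2C) ok; σ2 onset /fm/ (2C), coda /∅/ ok → well-formed
dzowz.a — σ1 onset /dz/ (2C), coda /wz/ (2C) ok; σ2 onset /∅/, coda /∅/ ok → well-formed
Well-formed: maz, fgviz.fwiz, twawz.fma, dzowz.a → 4.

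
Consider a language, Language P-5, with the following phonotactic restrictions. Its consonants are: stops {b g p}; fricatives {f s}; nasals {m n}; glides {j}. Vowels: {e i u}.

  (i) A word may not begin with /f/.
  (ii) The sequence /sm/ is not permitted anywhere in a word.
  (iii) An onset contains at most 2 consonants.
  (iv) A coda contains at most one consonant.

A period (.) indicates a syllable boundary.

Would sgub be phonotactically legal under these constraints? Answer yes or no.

sgub — σ1 onset /sg/ (2C), coda /b/ ok → phonotactically legal

yes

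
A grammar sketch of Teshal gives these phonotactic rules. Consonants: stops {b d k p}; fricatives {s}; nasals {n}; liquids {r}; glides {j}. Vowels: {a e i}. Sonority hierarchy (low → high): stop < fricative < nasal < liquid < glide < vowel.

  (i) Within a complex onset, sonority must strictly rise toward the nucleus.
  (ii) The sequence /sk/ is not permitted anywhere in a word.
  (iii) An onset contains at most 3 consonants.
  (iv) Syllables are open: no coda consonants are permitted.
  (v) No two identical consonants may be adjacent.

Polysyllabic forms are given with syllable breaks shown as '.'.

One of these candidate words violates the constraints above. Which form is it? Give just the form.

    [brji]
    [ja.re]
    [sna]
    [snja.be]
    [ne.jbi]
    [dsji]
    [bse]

[ne.jbi]

[brji] — σ1 onset /brj/ (1→4→5 rises), coda /∅/ ok → well-formed
[ja.re] — σ1 onset /j/, coda /∅/ ok; σ2 onset /r/, coda /∅/ ok → well-formed
[sna] — σ1 onset /sn/ (2→3 rises), coda /∅/ ok → well-formed
[snja.be] — σ1 onset /snj/ (2→3→5 rises), coda /∅/ ok; σ2 onset /b/, coda /∅/ ok → well-formed
[ne.jbi] — violates constraint (i): syllable 2 onset /jb/: /j/ (glide, 5) → /b/ (stop, 1) does not rise → ill-formed
[dsji] — σ1 onset /dsj/ (1→2→5 rises), coda /∅/ ok → well-formed
[bse] — σ1 onset /bs/ (1→2 rises), coda /∅/ ok → well-formed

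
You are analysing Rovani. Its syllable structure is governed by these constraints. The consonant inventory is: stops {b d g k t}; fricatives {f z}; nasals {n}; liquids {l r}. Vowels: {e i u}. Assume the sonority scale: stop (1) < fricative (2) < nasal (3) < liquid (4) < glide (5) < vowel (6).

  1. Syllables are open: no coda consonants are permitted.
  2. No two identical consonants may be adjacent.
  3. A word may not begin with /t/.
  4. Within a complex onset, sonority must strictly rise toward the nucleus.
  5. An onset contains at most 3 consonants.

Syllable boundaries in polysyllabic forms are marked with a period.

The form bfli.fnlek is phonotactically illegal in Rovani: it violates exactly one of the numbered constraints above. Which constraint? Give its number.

bfli.fnlek: syllable 2 coda /k/ has 1 consonant (> 0).
This is a violation of constraint 1: "Syllables are open: no coda consonants are permitted."
The remaining constraints (2, 3, 4, 5) are satisfied.

1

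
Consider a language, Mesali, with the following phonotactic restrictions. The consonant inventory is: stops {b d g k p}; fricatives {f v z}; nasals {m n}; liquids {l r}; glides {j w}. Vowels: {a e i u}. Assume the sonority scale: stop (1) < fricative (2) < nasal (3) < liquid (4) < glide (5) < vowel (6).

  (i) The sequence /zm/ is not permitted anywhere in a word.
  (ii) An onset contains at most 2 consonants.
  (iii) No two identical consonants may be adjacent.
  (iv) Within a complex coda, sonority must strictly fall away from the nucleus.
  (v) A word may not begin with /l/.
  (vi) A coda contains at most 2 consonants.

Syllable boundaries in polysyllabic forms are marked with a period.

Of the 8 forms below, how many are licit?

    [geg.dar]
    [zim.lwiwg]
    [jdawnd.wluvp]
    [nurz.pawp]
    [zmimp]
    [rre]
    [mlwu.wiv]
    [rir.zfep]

[geg.dar] — σ1 onset /g/, coda /g/ ok; σ2 onset /d/, coda /r/ ok → licit
[zim.lwiwg] — σ1 onset /z/, coda /m/ ok; σ2 onset /lw/ (2C), coda /wg/ (5→1 falls) ok → licit
[jdawnd.wluvp] — violates constraint (vi): syllable 1 coda /wnd/ has 3 consonants (> 2) → illicit
[nurz.pawp] — σ1 onset /n/, coda /rz/ (4→2 falls) ok; σ2 onset /p/, coda /wp/ (5→1 falls) ok → licit
[zmimp] — violates constraint (i): contains banned sequence /zm/ → illicit
[rre] — violates constraint (iii): adjacent identical consonants /rr/ → illicit
[mlwu.wiv] — violates constraint (ii): syllable 1 onset /mlw/ has 3 consonants (> 2) → illicit
[rir.zfep] — σ1 onset /r/, coda /r/ ok; σ2 onset /zf/ (2C), coda /p/ ok → licit
Licit: [geg.dar], [zim.lwiwg], [nurz.pawp], [rir.zfep] → 4.

4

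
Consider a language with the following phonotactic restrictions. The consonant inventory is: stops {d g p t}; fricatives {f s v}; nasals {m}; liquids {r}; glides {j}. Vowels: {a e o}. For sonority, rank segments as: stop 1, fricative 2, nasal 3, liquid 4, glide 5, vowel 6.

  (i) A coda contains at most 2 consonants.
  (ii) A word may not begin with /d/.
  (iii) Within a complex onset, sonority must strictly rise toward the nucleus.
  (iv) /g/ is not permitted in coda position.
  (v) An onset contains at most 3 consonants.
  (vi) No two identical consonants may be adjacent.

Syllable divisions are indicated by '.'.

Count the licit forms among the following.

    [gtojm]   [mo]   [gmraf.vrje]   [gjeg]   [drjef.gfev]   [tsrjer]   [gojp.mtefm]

2

[gtojm] — violates constraint (iii): syllable 1 onset /gt/: /g/ (stop, 1) → /t/ (stop, 1) does not rise → illicit
[mo] — σ1 onset /m/, coda /∅/ ok → licit
[gmraf.vrje] — σ1 onset /gmr/ (1→3→4 rises), coda /f/ ok; σ2 onset /vrj/ (2→4→5 rises), coda /∅/ ok → licit
[gjeg] — violates constraint (iv): syllable 1 coda contains /g/ → illicit
[drjef.gfev] — violates constraint (ii): word begins with /d/ → illicit
[tsrjer] — violates constraint (v): syllable 1 onset /tsrj/ has 4 consonants (> 3) → illicit
[gojp.mtefm] — violates constraint (iii): syllable 2 onset /mt/: /m/ (nasal, 3) → /t/ (stop, 1) does not rise → illicit
Licit: [mo], [gmraf.vrje] → 2.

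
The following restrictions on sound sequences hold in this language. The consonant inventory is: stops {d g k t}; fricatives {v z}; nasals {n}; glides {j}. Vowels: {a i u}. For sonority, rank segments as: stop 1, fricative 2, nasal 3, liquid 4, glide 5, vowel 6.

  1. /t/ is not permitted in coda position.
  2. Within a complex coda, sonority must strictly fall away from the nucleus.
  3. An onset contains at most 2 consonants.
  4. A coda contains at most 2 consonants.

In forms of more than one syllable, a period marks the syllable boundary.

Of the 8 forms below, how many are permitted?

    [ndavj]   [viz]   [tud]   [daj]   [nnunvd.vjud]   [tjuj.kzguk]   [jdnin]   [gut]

3

[ndavj] — violates constraint 2: syllable 1 coda /vj/: /v/ (fricative, 2) → /j/ (glide, 5) does not fall → not permitted
[viz] — σ1 onset /v/, coda /z/ ok → permitted
[tud] — σ1 onset /t/, coda /d/ ok → permitted
[daj] — σ1 onset /d/, coda /j/ ok → permitted
[nnunvd.vjud] — violates constraint 4: syllable 1 coda /nvd/ has 3 consonants (> 2) → not permitted
[tjuj.kzguk] — violates constraint 3: syllable 2 onset /kzg/ has 3 consonants (> 2) → not permitted
[jdnin] — violates constraint 3: syllable 1 onset /jdn/ has 3 consonants (> 2) → not permitted
[gut] — violates constraint 1: syllable 1 coda contains /t/ → not permitted
Permitted: [viz], [tud], [daj] → 3.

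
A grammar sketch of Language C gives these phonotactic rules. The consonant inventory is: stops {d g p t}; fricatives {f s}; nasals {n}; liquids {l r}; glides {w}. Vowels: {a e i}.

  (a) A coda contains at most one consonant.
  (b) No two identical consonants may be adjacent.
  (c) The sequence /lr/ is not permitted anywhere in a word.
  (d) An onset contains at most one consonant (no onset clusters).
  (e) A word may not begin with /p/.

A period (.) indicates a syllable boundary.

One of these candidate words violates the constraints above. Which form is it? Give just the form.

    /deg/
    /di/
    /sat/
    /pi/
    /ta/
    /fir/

/deg/ — σ1 onset /d/, coda /g/ ok → phonotactically legal
/di/ — σ1 onset /d/, coda /∅/ ok → phonotactically legal
/sat/ — σ1 onset /s/, coda /t/ ok → phonotactically legal
/pi/ — violates constraint (e): word begins with /p/ → phonotactically illegal
/ta/ — σ1 onset /t/, coda /∅/ ok → phonotactically legal
/fir/ — σ1 onset /f/, coda /r/ ok → phonotactically legal

/pi/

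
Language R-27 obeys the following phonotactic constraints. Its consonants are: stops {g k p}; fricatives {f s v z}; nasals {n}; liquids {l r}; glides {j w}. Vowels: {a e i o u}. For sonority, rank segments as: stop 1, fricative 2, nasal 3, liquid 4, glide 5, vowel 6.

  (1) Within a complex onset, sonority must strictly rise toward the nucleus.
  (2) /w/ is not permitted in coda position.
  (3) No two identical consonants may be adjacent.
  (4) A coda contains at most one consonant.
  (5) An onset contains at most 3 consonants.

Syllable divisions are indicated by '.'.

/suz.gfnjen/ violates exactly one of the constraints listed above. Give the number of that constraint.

5

/suz.gfnjen/: syllable 2 onset /gfnj/ has 4 consonants (> 3).
This is a violation of constraint 5: "An onset contains at most 3 consonants."
The remaining constraints (1, 2, 3, 4) are satisfied.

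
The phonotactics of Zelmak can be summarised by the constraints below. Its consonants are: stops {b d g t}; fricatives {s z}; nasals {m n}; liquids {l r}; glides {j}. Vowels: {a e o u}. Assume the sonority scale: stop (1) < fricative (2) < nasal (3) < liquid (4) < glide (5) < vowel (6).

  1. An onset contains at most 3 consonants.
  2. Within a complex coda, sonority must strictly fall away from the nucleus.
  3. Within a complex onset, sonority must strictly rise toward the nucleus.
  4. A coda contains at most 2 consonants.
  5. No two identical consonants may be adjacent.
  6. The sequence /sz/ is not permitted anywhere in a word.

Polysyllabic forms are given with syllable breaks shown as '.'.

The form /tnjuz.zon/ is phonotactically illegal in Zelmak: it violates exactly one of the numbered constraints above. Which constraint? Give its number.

/tnjuz.zon/: adjacent identical consonants /zz/.
This is a violation of constraint 5: "No two identical consonants may be adjacent."
The remaining constraints (1, 2, 3, 4, 6) are satisfied.

5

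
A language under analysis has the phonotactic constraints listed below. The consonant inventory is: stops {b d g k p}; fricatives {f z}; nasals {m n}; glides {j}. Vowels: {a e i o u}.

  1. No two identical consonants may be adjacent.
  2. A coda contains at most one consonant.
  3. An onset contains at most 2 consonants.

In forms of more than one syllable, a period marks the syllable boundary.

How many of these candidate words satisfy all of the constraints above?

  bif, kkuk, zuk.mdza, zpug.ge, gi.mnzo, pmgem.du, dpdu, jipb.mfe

bif — σ1 onset /b/, coda /f/ ok → well-formed
kkuk — violates constraint 1: adjacent identical consonants /kk/ → ill-formed
zuk.mdza — violates constraint 3: syllable 2 onset /mdz/ has 3 consonants (> 2) → ill-formed
zpug.ge — violates constraint 1: adjacent identical consonants /gg/ → ill-formed
gi.mnzo — violates constraint 3: syllable 2 onset /mnz/ has 3 consonants (> 2) → ill-formed
pmgem.du — violates constraint 3: syllable 1 onset /pmg/ has 3 consonants (> 2) → ill-formed
dpdu — violates constraint 3: syllable 1 onset /dpd/ has 3 consonants (> 2) → ill-formed
jipb.mfe — violates constraint 2: syllable 1 coda /pb/ has 2 consonants (> 1) → ill-formed
Well-formed: bif → 1.

1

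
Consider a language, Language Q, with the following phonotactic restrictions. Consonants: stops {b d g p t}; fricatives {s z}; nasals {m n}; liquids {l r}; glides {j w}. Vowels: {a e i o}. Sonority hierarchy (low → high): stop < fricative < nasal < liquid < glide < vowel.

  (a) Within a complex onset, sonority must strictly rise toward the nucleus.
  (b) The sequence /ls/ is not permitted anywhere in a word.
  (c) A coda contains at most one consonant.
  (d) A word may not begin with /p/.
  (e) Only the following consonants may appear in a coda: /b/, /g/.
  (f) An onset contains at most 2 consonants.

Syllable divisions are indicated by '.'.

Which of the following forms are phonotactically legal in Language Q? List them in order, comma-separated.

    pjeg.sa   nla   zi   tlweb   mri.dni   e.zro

pjeg.sa — violates constraint (d): word begins with /p/ → phonotactically illegal
nla — σ1 onset /nl/ (3→4 rises), coda /∅/ ok → phonotactically legal
zi — σ1 onset /z/, coda /∅/ ok → phonotactically legal
tlweb — violates constraint (f): syllable 1 onset /tlw/ has 3 consonants (> 2) → phonotactically illegal
mri.dni — σ1 onset /mr/ (3→4 rises), coda /∅/ ok; σ2 onset /dn/ (1→3 rises), coda /∅/ ok → phonotactically legal
e.zro — σ1 onset /∅/, coda /∅/ ok; σ2 onset /zr/ (2→4 rises), coda /∅/ ok → phonotactically legal

nla, zi, mri.dni, e.zro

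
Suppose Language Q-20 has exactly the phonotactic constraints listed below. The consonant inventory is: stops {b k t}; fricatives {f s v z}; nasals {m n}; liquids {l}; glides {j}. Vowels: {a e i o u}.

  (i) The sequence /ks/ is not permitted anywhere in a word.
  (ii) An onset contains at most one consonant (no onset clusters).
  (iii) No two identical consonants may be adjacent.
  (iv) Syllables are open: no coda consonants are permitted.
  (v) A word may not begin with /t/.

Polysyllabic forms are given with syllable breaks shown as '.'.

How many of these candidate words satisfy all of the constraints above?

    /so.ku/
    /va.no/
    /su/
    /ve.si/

/so.ku/ — σ1 onset /s/, coda /∅/ ok; σ2 onset /k/, coda /∅/ ok → phonotactically legal
/va.no/ — σ1 onset /v/, coda /∅/ ok; σ2 onset /n/, coda /∅/ ok → phonotactically legal
/su/ — σ1 onset /s/, coda /∅/ ok → phonotactically legal
/ve.si/ — σ1 onset /v/, coda /∅/ ok; σ2 onset /s/, coda /∅/ ok → phonotactically legal
Phonotactically legal: /so.ku/, /va.no/, /su/, /ve.si/ → 4.

4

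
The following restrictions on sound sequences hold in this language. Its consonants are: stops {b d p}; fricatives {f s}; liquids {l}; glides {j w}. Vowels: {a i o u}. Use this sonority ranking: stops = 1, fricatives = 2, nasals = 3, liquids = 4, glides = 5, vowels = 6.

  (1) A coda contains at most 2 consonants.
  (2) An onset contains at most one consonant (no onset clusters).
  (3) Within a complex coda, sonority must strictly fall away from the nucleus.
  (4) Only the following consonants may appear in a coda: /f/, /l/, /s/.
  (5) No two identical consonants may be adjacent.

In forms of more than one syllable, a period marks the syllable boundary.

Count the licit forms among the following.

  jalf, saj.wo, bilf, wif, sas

4

jalf — σ1 onset /j/, coda /lf/ (4→2 falls) ok → licit
saj.wo — violates constraint 4: syllable 1 coda contains /j/, which is not a licensed coda consonant → illicit
bilf — σ1 onset /b/, coda /lf/ (4→2 falls) ok → licit
wif — σ1 onset /w/, coda /f/ ok → licit
sas — σ1 onset /s/, coda /s/ ok → licit
Licit: jalf, bilf, wif, sas → 4.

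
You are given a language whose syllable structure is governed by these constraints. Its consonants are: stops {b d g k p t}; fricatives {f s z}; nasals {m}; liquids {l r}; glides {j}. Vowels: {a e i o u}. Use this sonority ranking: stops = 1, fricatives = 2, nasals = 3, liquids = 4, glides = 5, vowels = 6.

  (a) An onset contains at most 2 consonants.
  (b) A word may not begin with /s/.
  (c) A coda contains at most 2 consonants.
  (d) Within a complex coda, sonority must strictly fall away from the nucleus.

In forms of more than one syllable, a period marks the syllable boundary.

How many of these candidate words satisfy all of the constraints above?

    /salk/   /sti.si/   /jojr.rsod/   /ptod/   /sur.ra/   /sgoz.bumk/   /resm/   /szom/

/salk/ — violates constraint (b): word begins with /s/ → phonotactically illegal
/sti.si/ — violates constraint (b): word begins with /s/ → phonotactically illegal
/jojr.rsod/ — σ1 onset /j/, coda /jr/ (5→4 falls) ok; σ2 onset /rs/ (2C), coda /d/ ok → phonotactically legal
/ptod/ — σ1 onset /pt/ (2C), coda /d/ ok → phonotactically legal
/sur.ra/ — violates constraint (b): word begins with /s/ → phonotactically illegal
/sgoz.bumk/ — violates constraint (b): word begins with /s/ → phonotactically illegal
/resm/ — violates constraint (d): syllable 1 coda /sm/: /s/ (fricative, 2) → /m/ (nasal, 3) does not fall → phonotactically illegal
/szom/ — violates constraint (b): word begins with /s/ → phonotactically illegal
Phonotactically legal: /jojr.rsod/, /ptod/ → 2.

2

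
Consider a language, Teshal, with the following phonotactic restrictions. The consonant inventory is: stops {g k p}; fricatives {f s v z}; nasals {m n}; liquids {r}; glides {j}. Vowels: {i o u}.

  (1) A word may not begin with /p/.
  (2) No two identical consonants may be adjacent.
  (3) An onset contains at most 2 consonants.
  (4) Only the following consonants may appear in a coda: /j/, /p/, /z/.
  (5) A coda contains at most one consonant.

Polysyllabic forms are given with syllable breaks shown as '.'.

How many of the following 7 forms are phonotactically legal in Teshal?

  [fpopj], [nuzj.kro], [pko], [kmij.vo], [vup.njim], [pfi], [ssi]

1

[fpopj] — violates constraint 5: syllable 1 coda /pj/ has 2 consonants (> 1) → phonotactically illegal
[nuzj.kro] — violates constraint 5: syllable 1 coda /zj/ has 2 consonants (> 1) → phonotactically illegal
[pko] — violates constraint 1: word begins with /p/ → phonotactically illegal
[kmij.vo] — σ1 onset /km/ (2C), coda /j/ ok; σ2 onset /v/, coda /∅/ ok → phonotactically legal
[vup.njim] — violates constraint 4: syllable 2 coda contains /m/, which is not a licensed coda consonant → phonotactically illegal
[pfi] — violates constraint 1: word begins with /p/ → phonotactically illegal
[ssi] — violates constraint 2: adjacent identical consonants /ss/ → phonotactically illegal
Phonotactically legal: [kmij.vo] → 1.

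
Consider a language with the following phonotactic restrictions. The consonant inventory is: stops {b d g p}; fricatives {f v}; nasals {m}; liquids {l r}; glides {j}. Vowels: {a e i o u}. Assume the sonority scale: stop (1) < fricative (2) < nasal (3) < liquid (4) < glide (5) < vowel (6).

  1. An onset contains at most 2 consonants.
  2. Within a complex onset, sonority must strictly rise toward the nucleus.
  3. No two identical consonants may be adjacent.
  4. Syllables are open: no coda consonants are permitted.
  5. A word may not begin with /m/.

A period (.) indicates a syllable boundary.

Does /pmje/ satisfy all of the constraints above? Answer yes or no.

/pmje/ — violates constraint 1: syllable 1 onset /pmj/ has 3 consonants (> 2) → ill-formed

no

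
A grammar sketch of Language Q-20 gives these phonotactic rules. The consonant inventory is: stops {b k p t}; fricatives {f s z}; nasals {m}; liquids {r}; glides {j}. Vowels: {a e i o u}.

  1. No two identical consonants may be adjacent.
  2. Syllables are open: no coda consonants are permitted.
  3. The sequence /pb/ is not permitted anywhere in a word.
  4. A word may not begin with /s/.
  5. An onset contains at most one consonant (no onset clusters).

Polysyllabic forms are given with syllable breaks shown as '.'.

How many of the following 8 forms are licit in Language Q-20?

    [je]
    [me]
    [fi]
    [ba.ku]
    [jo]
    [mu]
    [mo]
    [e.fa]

8

[je] — σ1 onset /j/, coda /∅/ ok → licit
[me] — σ1 onset /m/, coda /∅/ ok → licit
[fi] — σ1 onset /f/, coda /∅/ ok → licit
[ba.ku] — σ1 onset /b/, coda /∅/ ok; σ2 onset /k/, coda /∅/ ok → licit
[jo] — σ1 onset /j/, coda /∅/ ok → licit
[mu] — σ1 onset /m/, coda /∅/ ok → licit
[mo] — σ1 onset /m/, coda /∅/ ok → licit
[e.fa] — σ1 onset /∅/, coda /∅/ ok; σ2 onset /f/, coda /∅/ ok → licit
Licit: [je], [me], [fi], [ba.ku], [jo], [mu], [mo], [e.fa] → 8.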